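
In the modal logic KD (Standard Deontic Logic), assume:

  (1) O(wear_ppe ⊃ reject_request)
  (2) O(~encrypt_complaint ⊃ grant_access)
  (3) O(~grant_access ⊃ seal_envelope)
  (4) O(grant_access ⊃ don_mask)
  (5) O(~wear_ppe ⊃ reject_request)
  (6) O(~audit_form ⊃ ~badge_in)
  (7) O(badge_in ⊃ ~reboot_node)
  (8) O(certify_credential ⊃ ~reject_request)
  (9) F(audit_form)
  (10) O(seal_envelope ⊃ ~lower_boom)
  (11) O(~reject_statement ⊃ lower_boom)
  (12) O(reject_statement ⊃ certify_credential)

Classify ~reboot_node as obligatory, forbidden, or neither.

Neither

Premise 7 is O(badge_in ⊃ ~reboot_node), but O(badge_in) is not derivable from the premises, so it does not yield O(~reboot_node).
No premise or chain of K-axiom applications forces O(~reboot_node), and none forces O(reboot_node). So ~reboot_node is neither obligatory nor forbidden under these norms.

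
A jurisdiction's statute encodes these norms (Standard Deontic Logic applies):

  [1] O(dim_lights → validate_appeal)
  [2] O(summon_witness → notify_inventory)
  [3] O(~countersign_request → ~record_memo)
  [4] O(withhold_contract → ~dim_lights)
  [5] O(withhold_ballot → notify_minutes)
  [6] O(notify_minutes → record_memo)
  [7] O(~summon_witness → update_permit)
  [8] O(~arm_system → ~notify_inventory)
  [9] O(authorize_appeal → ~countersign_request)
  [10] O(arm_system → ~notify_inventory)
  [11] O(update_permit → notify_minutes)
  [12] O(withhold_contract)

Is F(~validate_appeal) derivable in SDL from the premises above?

Premise 1 is O(dim_lights → validate_appeal), but O(dim_lights) is not derivable from the premises, so it does not yield O(validate_appeal).
No other premise forces O(validate_appeal). An ideal world satisfying every premise can still have ~validate_appeal true, so F(~validate_appeal) is not derivable.

No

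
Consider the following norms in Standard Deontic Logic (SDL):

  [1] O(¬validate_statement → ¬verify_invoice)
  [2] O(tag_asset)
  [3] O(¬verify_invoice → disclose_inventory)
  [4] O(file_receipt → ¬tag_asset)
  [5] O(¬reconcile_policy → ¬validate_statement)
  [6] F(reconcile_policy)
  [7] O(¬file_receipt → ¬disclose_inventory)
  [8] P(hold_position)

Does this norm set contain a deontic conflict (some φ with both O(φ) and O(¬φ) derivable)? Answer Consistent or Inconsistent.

Inconsistent

Premise 2 states O(tag_asset) outright.
The contrapositive of premise 4 (O(file_receipt → ¬tag_asset)) is O(tag_asset → ¬file_receipt), and O(tag_asset) is already established, so O(¬file_receipt).
With premise 7, O(¬file_receipt → ¬disclose_inventory), the K-axiom yields O(¬disclose_inventory).
The contrapositive of premise 3 (O(¬verify_invoice → disclose_inventory)) is O(¬disclose_inventory → verify_invoice), and O(¬disclose_inventory) is already established, so O(verify_invoice).
Premise 1 is O(¬validate_statement → ¬verify_invoice); contrapositively O(verify_invoice → validate_statement). Since O(verify_invoice) holds, K gives O(validate_statement).
Premise 5 is O(¬reconcile_policy → ¬validate_statement); contrapositively O(validate_statement → reconcile_policy). Since O(validate_statement) holds, K gives O(reconcile_policy).
However, F(reconcile_policy) at premise 6 amounts to O(¬reconcile_policy).
We now have both O(reconcile_policy) and O(¬reconcile_policy) — reconcile_policy is simultaneously obligatory and forbidden, violating the D-axiom.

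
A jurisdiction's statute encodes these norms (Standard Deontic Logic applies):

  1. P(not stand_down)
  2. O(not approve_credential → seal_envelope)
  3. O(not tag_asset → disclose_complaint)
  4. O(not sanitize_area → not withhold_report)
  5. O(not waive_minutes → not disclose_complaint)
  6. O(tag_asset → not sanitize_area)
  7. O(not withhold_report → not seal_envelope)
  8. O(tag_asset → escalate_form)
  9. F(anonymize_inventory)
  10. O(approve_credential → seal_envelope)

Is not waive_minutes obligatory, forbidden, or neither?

Premises 2 and 10 are O(not approve_credential → seal_envelope) and O(approve_credential → seal_envelope); every ideal world satisfies not approve_credential or approve_credential, so in either case seal_envelope holds — hence O(seal_envelope).
Premise 7 is O(not withhold_report → not seal_envelope); contrapositively O(seal_envelope → withhold_report). Since O(seal_envelope) holds, K gives O(withhold_report).
Premise 4, O(not sanitize_area → not withhold_report), contraposes to O(withhold_report → sanitize_area); with O(withhold_report) we get O(sanitize_area).
The contrapositive of premise 6 (O(tag_asset → not sanitize_area)) is O(sanitize_area → not tag_asset), and O(sanitize_area) is already established, so O(not tag_asset).
From O(not tag_asset) and premise 3, O(not tag_asset → disclose_complaint), we obtain O(disclose_complaint).
Premise 5 is O(not waive_minutes → not disclose_complaint); contrapositively O(disclose_complaint → waive_minutes). Since O(disclose_complaint) holds, K gives O(waive_minutes).
Premises 1, 8, 9 do not contribute to this derivation.
Thus O(waive_minutes), which is F(not waive_minutes): not waive_minutes is forbidden.

Forbidden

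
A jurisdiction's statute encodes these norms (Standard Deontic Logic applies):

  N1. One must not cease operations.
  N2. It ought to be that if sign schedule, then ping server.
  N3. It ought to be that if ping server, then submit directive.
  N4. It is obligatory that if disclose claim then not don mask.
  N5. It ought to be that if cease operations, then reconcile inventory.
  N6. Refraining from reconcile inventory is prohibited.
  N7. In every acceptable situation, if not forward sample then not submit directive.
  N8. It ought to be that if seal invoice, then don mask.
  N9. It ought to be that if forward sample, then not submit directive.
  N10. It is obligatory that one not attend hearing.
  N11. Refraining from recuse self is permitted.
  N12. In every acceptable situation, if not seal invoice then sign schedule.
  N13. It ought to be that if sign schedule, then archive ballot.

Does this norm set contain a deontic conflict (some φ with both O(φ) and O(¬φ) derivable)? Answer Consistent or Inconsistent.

Premise 5 is O(cease_operations → reconcile_inventory); even if O(reconcile_inventory) held, inferring O(cease_operations) would be affirming the consequent — invalid.
So O(cease_operations) is not derivable, and the apparent clash with O(¬cease_operations) does not arise.
A world satisfying every obligation exists (e.g. archive_ballot=false, attend_hearing=false, cease_operations=false, disclose_claim=false, don_mask=true, forward_sample=false, ping_server=false, reconcile_inventory=true, recuse_self=false, seal_invoice=true, sign_schedule=false, submit_directive=false); no atom is both obligatory and forbidden, so the set is consistent.

Consistent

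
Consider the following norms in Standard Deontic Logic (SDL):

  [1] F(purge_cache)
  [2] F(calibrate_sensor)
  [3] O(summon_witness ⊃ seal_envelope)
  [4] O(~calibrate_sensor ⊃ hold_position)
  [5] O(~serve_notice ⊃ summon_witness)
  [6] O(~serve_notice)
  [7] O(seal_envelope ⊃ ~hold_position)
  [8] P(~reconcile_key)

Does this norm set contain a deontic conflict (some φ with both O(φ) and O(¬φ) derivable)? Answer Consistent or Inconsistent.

Inconsistent

Premise 6 states O(~serve_notice) outright.
With premise 5, O(~serve_notice ⊃ summon_witness), the K-axiom yields O(summon_witness).
From O(summon_witness) and premise 3, O(summon_witness ⊃ seal_envelope), we obtain O(seal_envelope).
Applying K to premise 7 (O(seal_envelope ⊃ ~hold_position)) and O(seal_envelope) yields O(~hold_position).
The contrapositive of premise 4 (O(~calibrate_sensor ⊃ hold_position)) is O(~hold_position ⊃ calibrate_sensor), and O(~hold_position) is already established, so O(calibrate_sensor).
However, F(calibrate_sensor) at premise 2 amounts to O(~calibrate_sensor).
We now have both O(calibrate_sensor) and O(~calibrate_sensor) — calibrate_sensor is simultaneously obligatory and forbidden, violating the D-axiom.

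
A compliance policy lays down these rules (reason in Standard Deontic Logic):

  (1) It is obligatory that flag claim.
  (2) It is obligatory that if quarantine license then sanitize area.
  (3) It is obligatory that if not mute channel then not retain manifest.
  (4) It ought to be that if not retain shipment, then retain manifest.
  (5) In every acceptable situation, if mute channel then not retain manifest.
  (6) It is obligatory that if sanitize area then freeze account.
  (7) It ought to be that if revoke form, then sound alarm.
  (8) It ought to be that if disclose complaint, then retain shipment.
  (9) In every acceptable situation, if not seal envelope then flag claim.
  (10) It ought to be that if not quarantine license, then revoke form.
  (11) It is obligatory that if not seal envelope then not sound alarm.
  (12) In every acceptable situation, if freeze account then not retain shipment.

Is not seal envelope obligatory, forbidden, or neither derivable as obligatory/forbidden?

By case analysis on ¬mute_channel: premise 3 gives O(¬mute_channel → ¬retain_manifest) and premise 5 gives O(mute_channel → ¬retain_manifest), so O(¬retain_manifest) either way.
Premise 4 is O(¬retain_shipment → retain_manifest); contrapositively O(¬retain_manifest → retain_shipment). Since O(¬retain_manifest) holds, K gives O(retain_shipment).
Premise 12, O(freeze_account → ¬retain_shipment), contraposes to O(retain_shipment → ¬freeze_account); with O(retain_shipment) we get O(¬freeze_account).
Premise 6 is O(sanitize_area → freeze_account); contrapositively O(¬freeze_account → ¬sanitize_area). Since O(¬freeze_account) holds, K gives O(¬sanitize_area).
Premise 2 is O(quarantine_license → sanitize_area); contrapositively O(¬sanitize_area → ¬quarantine_license). Since O(¬sanitize_area) holds, K gives O(¬quarantine_license).
With premise 10, O(¬quarantine_license → revoke_form), the K-axiom yields O(revoke_form).
With premise 7, O(revoke_form → sound_alarm), the K-axiom yields O(sound_alarm).
Premise 11, O(¬seal_envelope → ¬sound_alarm), contraposes to O(sound_alarm → seal_envelope); with O(sound_alarm) we get O(seal_envelope).
Premises 1, 8, 9 do not contribute to this derivation.
Thus O(seal_envelope), which is F(¬seal_envelope): ¬seal_envelope is forbidden.

Forbidden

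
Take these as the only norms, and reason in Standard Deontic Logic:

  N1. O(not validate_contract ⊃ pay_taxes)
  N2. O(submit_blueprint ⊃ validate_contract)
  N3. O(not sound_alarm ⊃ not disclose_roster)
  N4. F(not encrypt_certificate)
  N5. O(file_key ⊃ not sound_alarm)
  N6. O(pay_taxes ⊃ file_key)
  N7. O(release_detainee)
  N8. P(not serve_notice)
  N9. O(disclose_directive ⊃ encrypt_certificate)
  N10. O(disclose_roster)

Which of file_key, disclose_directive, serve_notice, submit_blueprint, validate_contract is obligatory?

From premise 10 we have O(disclose_roster).
Premise 3 is O(not sound_alarm ⊃ not disclose_roster); contrapositively O(disclose_roster ⊃ sound_alarm). Since O(disclose_roster) holds, K gives O(sound_alarm).
Premise 5 is O(file_key ⊃ not sound_alarm); contrapositively O(sound_alarm ⊃ not file_key). Since O(sound_alarm) holds, K gives O(not file_key).
Premise 6 is O(pay_taxes ⊃ file_key); contrapositively O(not file_key ⊃ not pay_taxes). Since O(not file_key) holds, K gives O(not pay_taxes).
Premise 1 is O(not validate_contract ⊃ pay_taxes); contrapositively O(not pay_taxes ⊃ validate_contract). Since O(not pay_taxes) holds, K gives O(validate_contract).
So O(validate_contract) holds — validate_contract is obligatory. None of the other listed options is made obligatory by any chain of premises.

validate_contract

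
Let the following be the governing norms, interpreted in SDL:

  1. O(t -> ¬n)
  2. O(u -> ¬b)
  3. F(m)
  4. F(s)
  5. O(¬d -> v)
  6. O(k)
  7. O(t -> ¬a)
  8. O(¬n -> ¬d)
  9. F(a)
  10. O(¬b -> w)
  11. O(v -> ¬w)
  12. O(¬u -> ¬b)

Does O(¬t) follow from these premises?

Yes

By case analysis on ¬u: premise 12 gives O(¬u -> ¬b) and premise 2 gives O(u -> ¬b), so O(¬b) either way.
Applying K to premise 10 (O(¬b -> w)) and O(¬b) yields O(w).
Premise 11, O(v -> ¬w), contraposes to O(w -> ¬v); with O(w) we get O(¬v).
The contrapositive of premise 5 (O(¬d -> v)) is O(¬v -> d), and O(¬v) is already established, so O(d).
Premise 8 is O(¬n -> ¬d); contrapositively O(d -> n). Since O(d) holds, K gives O(n).
Premise 1 is O(t -> ¬n); contrapositively O(n -> ¬t). Since O(n) holds, K gives O(¬t).
Premises 3, 4, 6, 7, 9 do not contribute to this derivation.
So O(¬t) follows.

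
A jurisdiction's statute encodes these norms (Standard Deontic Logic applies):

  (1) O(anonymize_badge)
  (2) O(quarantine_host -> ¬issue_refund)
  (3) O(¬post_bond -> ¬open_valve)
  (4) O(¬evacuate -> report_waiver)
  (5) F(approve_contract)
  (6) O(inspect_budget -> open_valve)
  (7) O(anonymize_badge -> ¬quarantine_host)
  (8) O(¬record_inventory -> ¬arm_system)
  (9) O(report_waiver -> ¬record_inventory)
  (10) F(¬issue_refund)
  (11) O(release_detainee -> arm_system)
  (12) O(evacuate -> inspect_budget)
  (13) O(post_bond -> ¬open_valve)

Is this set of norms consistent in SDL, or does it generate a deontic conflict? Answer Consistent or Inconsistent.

Consistent

Premise 2 is O(quarantine_host -> ¬issue_refund), but O(quarantine_host) is not derivable from the premises, so it does not yield O(¬issue_refund).
So O(¬issue_refund) is not derivable, and the apparent clash with O(issue_refund) does not arise.
A world satisfying every obligation exists (e.g. anonymize_badge=true, approve_contract=false, arm_system=false, evacuate=false, inspect_budget=false, issue_refund=true, open_valve=false, post_bond=false, quarantine_host=false, record_inventory=false, release_detainee=false, report_waiver=true); no atom is both obligatory and forbidden, so the set is consistent.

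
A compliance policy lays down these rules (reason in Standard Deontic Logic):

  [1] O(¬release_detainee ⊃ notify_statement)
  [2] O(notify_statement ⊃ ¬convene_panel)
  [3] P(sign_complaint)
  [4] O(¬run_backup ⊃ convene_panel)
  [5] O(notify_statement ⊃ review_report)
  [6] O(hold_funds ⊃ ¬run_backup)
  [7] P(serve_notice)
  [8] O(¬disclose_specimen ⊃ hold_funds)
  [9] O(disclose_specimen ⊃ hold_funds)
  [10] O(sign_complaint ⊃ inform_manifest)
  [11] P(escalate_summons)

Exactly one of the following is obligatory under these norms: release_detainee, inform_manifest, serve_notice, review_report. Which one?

Premises 9 and 8 cover both cases: O(disclose_specimen ⊃ hold_funds) and O(¬disclose_specimen ⊃ hold_funds). Since disclose_specimen ∨ ¬disclose_specimen is a tautology, O(hold_funds) follows.
Premise 6 is O(hold_funds ⊃ ¬run_backup); since O(hold_funds), deontic closure gives O(¬run_backup).
From O(¬run_backup) and premise 4, O(¬run_backup ⊃ convene_panel), we obtain O(convene_panel).
Premise 2 is O(notify_statement ⊃ ¬convene_panel); contrapositively O(convene_panel ⊃ ¬notify_statement). Since O(convene_panel) holds, K gives O(¬notify_statement).
Premise 1 is O(¬release_detainee ⊃ notify_statement); contrapositively O(¬notify_statement ⊃ release_detainee). Since O(¬notify_statement) holds, K gives O(release_detainee).
So O(release_detainee) holds — release_detainee is obligatory. None of the other listed options is made obligatory by any chain of premises.

release_detainee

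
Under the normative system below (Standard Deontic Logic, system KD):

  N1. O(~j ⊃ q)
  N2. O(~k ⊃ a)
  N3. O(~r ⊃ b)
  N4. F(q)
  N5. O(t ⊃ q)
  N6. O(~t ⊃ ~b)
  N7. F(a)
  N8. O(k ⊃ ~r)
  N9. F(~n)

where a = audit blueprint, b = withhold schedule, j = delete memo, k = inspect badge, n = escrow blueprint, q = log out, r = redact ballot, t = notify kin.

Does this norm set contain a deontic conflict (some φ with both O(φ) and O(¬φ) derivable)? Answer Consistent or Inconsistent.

Inconsistent

F(a) at premise 7 means O(~a).
Premise 2, O(~k ⊃ a), contraposes to O(~a ⊃ k); with O(~a) we get O(k).
Applying K to premise 8 (O(k ⊃ ~r)) and O(k) yields O(~r).
Applying K to premise 3 (O(~r ⊃ b)) and O(~r) yields O(b).
Premise 6 is O(~t ⊃ ~b); contrapositively O(b ⊃ t). Since O(b) holds, K gives O(t).
Premise 5 is O(t ⊃ q); since O(t), deontic closure gives O(q).
However, F(q) at premise 4 amounts to O(~q).
We now have both O(q) and O(~q) — q is simultaneously obligatory and forbidden, violating the D-axiom.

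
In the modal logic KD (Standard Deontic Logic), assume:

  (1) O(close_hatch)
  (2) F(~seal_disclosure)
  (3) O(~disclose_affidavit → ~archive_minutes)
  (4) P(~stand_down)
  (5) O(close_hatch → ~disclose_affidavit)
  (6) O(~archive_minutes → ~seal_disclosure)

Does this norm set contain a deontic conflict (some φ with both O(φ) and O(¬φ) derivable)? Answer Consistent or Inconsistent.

Inconsistent

Premise 2 is F(~seal_disclosure), i.e. O(seal_disclosure).
Premise 6 is O(~archive_minutes → ~seal_disclosure); contrapositively O(seal_disclosure → archive_minutes). Since O(seal_disclosure) holds, K gives O(archive_minutes).
The contrapositive of premise 3 (O(~disclose_affidavit → ~archive_minutes)) is O(archive_minutes → disclose_affidavit), and O(archive_minutes) is already established, so O(disclose_affidavit).
Premise 5, O(close_hatch → ~disclose_affidavit), contraposes to O(disclose_affidavit → ~close_hatch); with O(disclose_affidavit) we get O(~close_hatch).
However, premise 1 gives O(close_hatch).
We now have both O(~close_hatch) and O(close_hatch) — close_hatch is simultaneously obligatory and forbidden, violating the D-axiom.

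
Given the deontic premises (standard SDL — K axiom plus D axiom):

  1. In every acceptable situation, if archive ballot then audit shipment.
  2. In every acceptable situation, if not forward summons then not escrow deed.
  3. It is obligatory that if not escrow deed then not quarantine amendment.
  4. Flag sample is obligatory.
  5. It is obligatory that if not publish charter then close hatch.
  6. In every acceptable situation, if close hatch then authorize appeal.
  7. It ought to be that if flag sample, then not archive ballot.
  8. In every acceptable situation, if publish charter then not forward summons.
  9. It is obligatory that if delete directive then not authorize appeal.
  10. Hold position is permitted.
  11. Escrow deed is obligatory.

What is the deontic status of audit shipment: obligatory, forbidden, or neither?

Premise 1 is O(archive_ballot → audit_shipment), but O(archive_ballot) is not derivable from the premises, so it does not yield O(audit_shipment).
No premise or chain of K-axiom applications forces O(audit_shipment), and none forces O(¬audit_shipment). So audit_shipment is neither obligatory nor forbidden under these norms.

Neither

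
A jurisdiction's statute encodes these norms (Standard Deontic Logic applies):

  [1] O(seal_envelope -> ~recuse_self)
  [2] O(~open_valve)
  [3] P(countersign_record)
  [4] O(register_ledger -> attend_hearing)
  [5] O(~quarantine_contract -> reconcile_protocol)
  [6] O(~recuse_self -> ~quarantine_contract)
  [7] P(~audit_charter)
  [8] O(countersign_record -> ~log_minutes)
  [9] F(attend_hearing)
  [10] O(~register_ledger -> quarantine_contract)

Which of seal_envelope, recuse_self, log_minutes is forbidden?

seal_envelope

Premise 9 is F(attend_hearing), i.e. O(~attend_hearing).
Premise 4, O(register_ledger -> attend_hearing), contraposes to O(~attend_hearing -> ~register_ledger); with O(~attend_hearing) we get O(~register_ledger).
From O(~register_ledger) and premise 10, O(~register_ledger -> quarantine_contract), we obtain O(quarantine_contract).
The contrapositive of premise 6 (O(~recuse_self -> ~quarantine_contract)) is O(quarantine_contract -> recuse_self), and O(quarantine_contract) is already established, so O(recuse_self).
Premise 1 is O(seal_envelope -> ~recuse_self); contrapositively O(recuse_self -> ~seal_envelope). Since O(recuse_self) holds, K gives O(~seal_envelope).
So O(~seal_envelope) holds, i.e. seal_envelope is forbidden. None of the other listed options is forbidden under the premises.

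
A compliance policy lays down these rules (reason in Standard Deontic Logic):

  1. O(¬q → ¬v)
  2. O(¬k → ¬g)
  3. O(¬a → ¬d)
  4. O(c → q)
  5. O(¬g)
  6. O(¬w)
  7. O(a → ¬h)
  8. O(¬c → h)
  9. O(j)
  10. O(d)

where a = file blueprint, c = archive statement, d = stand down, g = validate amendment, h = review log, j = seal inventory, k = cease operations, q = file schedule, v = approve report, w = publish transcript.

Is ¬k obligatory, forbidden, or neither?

Neither

Premise 2 is O(¬k → ¬g); even if O(¬g) held, inferring O(¬k) would be affirming the consequent — invalid.
No premise or chain of K-axiom applications forces O(¬k), and none forces O(k). So ¬k is neither obligatory nor forbidden under these norms.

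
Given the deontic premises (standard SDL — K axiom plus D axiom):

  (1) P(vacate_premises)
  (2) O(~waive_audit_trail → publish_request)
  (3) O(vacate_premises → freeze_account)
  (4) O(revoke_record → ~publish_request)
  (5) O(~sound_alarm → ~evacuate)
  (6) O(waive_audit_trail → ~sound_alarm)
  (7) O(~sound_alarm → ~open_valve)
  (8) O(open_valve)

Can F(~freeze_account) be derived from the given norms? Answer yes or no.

Premise 3 is O(vacate_premises → freeze_account), but O(vacate_premises) is not derivable from the premises (the permission P(vacate_premises) asserts only ~O(~vacate_premises), not O(vacate_premises)), so it does not yield O(freeze_account).
No other premise forces O(freeze_account). An ideal world satisfying every premise can still have ~freeze_account true, so F(~freeze_account) is not derivable.

No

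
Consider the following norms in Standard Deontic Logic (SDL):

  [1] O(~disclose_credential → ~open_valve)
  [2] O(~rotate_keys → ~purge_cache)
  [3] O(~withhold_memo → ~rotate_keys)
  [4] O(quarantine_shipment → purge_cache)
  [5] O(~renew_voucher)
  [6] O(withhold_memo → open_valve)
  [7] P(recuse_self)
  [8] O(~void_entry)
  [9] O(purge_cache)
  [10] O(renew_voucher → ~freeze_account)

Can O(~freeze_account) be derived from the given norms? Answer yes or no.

Premise 10 is O(renew_voucher → ~freeze_account), but O(renew_voucher) is not derivable from the premises, so it does not yield O(~freeze_account).
No other premise forces O(~freeze_account). An ideal world satisfying every premise can still have ~freeze_account false, so O(~freeze_account) is not derivable.

No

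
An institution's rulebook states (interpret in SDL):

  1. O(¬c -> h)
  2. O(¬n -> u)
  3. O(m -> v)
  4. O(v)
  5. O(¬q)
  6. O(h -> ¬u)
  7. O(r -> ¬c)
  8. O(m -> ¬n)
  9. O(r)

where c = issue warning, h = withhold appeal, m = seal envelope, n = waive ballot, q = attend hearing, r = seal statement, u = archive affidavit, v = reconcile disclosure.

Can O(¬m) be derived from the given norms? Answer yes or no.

Premise 9 gives O(r).
From O(r) and premise 7, O(r -> ¬c), we obtain O(¬c).
Applying K to premise 1 (O(¬c -> h)) and O(¬c) yields O(h).
With premise 6, O(h -> ¬u), the K-axiom yields O(¬u).
Premise 2 is O(¬n -> u); contrapositively O(¬u -> n). Since O(¬u) holds, K gives O(n).
The contrapositive of premise 8 (O(m -> ¬n)) is O(n -> ¬m), and O(n) is already established, so O(¬m).
Premises 3, 4, 5 do not contribute to this derivation.
So O(¬m) follows.

Yes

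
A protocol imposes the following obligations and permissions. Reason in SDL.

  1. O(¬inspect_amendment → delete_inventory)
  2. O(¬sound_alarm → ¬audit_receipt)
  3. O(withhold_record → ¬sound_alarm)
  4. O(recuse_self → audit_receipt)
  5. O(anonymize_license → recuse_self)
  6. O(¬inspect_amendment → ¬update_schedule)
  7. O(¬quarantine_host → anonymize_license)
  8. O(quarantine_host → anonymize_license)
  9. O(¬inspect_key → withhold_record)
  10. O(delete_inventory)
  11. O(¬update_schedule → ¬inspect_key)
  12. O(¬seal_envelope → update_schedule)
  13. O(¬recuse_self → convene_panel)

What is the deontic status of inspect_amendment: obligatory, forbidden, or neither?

Premises 7 and 8 cover both cases: O(¬quarantine_host → anonymize_license) and O(quarantine_host → anonymize_license). Since ¬quarantine_host ∨ quarantine_host is a tautology, O(anonymize_license) follows.
Premise 5 is O(anonymize_license → recuse_self); since O(anonymize_license), deontic closure gives O(recuse_self).
From O(recuse_self) and premise 4, O(recuse_self → audit_receipt), we obtain O(audit_receipt).
Premise 2, O(¬sound_alarm → ¬audit_receipt), contraposes to O(audit_receipt → sound_alarm); with O(audit_receipt) we get O(sound_alarm).
The contrapositive of premise 3 (O(withhold_record → ¬sound_alarm)) is O(sound_alarm → ¬withhold_record), and O(sound_alarm) is already established, so O(¬withhold_record).
The contrapositive of premise 9 (O(¬inspect_key → withhold_record)) is O(¬withhold_record → inspect_key), and O(¬withhold_record) is already established, so O(inspect_key).
Premise 11 is O(¬update_schedule → ¬inspect_key); contrapositively O(inspect_key → update_schedule). Since O(inspect_key) holds, K gives O(update_schedule).
Premise 6 is O(¬inspect_amendment → ¬update_schedule); contrapositively O(update_schedule → inspect_amendment). Since O(update_schedule) holds, K gives O(inspect_amendment).
Premises 1, 10, 12, 13 do not contribute to this derivation.
Hence inspect_amendment is obligatory.

Obligatory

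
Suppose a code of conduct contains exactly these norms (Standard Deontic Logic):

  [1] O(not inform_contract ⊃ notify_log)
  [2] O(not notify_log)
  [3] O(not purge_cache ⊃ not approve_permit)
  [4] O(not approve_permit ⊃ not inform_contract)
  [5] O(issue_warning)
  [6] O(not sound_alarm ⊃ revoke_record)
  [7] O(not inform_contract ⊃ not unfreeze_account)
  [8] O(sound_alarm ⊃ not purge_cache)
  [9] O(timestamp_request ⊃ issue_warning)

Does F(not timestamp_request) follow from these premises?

No

Premise 9 is O(timestamp_request ⊃ issue_warning); even if O(issue_warning) held, inferring O(timestamp_request) would be affirming the consequent — invalid.
No other premise forces O(timestamp_request). An ideal world satisfying every premise can still have not timestamp_request true, so F(not timestamp_request) is not derivable.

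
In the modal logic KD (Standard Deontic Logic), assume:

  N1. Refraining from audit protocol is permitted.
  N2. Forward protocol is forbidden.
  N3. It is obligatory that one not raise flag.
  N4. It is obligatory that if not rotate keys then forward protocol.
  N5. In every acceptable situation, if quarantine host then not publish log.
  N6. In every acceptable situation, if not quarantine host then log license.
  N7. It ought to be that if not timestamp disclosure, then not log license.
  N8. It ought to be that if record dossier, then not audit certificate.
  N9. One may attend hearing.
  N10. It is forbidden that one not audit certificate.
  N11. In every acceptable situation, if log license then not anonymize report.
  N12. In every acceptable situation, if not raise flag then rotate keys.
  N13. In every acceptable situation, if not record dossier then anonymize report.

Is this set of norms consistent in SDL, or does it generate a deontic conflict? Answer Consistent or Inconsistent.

Consistent

Premise 4 is O(¬rotate_keys → forward_protocol), but O(¬rotate_keys) is not derivable from the premises, so it does not yield O(forward_protocol).
So O(forward_protocol) is not derivable, and the apparent clash with O(¬forward_protocol) does not arise.
A world satisfying every obligation exists (e.g. anonymize_report=true, attend_hearing=false, audit_certificate=true, audit_protocol=false, forward_protocol=false, log_license=false, publish_log=false, quarantine_host=true, raise_flag=false, record_dossier=false, rotate_keys=true, timestamp_disclosure=false); no atom is both obligatory and forbidden, so the set is consistent.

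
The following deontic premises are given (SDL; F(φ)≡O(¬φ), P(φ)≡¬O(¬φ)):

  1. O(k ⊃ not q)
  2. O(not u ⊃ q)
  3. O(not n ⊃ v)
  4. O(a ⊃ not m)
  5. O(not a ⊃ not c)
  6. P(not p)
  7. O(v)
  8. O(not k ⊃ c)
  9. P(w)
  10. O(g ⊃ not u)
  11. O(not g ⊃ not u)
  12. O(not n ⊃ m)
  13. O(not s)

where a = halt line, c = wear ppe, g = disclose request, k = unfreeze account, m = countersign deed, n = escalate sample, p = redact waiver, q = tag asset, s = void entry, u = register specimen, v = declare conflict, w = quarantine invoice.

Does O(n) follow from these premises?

Premises 10 and 11 are O(g ⊃ not u) and O(not g ⊃ not u); every ideal world satisfies g or not g, so in either case not u holds — hence O(not u).
Applying K to premise 2 (O(not u ⊃ q)) and O(not u) yields O(q).
Premise 1 is O(k ⊃ not q); contrapositively O(q ⊃ not k). Since O(q) holds, K gives O(not k).
Premise 8 is O(not k ⊃ c); since O(not k), deontic closure gives O(c).
Premise 5, O(not a ⊃ not c), contraposes to O(c ⊃ a); with O(c) we get O(a).
With premise 4, O(a ⊃ not m), the K-axiom yields O(not m).
The contrapositive of premise 12 (O(not n ⊃ m)) is O(not m ⊃ n), and O(not m) is already established, so O(n).
Premises 3, 6, 7, 9, 13 do not contribute to this derivation.
So O(n) follows.

Yes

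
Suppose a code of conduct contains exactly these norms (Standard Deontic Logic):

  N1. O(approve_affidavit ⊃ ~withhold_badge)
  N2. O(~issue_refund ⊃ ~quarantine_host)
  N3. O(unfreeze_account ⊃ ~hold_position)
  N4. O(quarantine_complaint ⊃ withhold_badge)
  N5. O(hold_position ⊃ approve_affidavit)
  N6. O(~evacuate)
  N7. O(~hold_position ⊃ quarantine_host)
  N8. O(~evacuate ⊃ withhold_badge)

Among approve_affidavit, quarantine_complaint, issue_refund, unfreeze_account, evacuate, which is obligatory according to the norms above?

issue_refund

From premise 6 we have O(~evacuate).
From O(~evacuate) and premise 8, O(~evacuate ⊃ withhold_badge), we obtain O(withhold_badge).
Premise 1, O(approve_affidavit ⊃ ~withhold_badge), contraposes to O(withhold_badge ⊃ ~approve_affidavit); with O(withhold_badge) we get O(~approve_affidavit).
Premise 5 is O(hold_position ⊃ approve_affidavit); contrapositively O(~approve_affidavit ⊃ ~hold_position). Since O(~approve_affidavit) holds, K gives O(~hold_position).
Applying K to premise 7 (O(~hold_position ⊃ quarantine_host)) and O(~hold_position) yields O(quarantine_host).
Premise 2, O(~issue_refund ⊃ ~quarantine_host), contraposes to O(quarantine_host ⊃ issue_refund); with O(quarantine_host) we get O(issue_refund).
So O(issue_refund) holds — issue_refund is obligatory. None of the other listed options is made obligatory by any chain of premises.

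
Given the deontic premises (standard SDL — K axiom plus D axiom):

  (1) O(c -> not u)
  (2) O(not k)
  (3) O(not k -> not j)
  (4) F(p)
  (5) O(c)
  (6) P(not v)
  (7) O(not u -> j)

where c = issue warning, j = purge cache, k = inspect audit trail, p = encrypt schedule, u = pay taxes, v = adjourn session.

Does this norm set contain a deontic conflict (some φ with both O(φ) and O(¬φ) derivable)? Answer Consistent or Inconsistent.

Inconsistent

From premise 5 we have O(c).
Applying K to premise 1 (O(c -> not u)) and O(c) yields O(not u).
Applying K to premise 7 (O(not u -> j)) and O(not u) yields O(j).
Premise 3 is O(not k -> not j); contrapositively O(j -> k). Since O(j) holds, K gives O(k).
Yet premise 2 states O(not k).
We now have both O(k) and O(not k) — k is simultaneously obligatory and forbidden, violating the D-axiom.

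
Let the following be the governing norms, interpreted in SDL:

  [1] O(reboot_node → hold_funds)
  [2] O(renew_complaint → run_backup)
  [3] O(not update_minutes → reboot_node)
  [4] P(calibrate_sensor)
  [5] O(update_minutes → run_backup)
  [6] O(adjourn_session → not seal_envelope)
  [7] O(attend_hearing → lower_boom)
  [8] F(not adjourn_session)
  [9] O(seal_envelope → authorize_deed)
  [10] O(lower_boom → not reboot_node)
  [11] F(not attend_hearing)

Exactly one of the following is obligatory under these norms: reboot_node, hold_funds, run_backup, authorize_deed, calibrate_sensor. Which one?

run_backup

Premise 11 is F(not attend_hearing), i.e. O(attend_hearing).
Applying K to premise 7 (O(attend_hearing → lower_boom)) and O(attend_hearing) yields O(lower_boom).
Applying K to premise 10 (O(lower_boom → not reboot_node)) and O(lower_boom) yields O(not reboot_node).
Premise 3 is O(not update_minutes → reboot_node); contrapositively O(not reboot_node → update_minutes). Since O(not reboot_node) holds, K gives O(update_minutes).
Premise 5 is O(update_minutes → run_backup); since O(update_minutes), deontic closure gives O(run_backup).
So O(run_backup) holds — run_backup is obligatory. None of the other listed options is made obligatory by any chain of premises.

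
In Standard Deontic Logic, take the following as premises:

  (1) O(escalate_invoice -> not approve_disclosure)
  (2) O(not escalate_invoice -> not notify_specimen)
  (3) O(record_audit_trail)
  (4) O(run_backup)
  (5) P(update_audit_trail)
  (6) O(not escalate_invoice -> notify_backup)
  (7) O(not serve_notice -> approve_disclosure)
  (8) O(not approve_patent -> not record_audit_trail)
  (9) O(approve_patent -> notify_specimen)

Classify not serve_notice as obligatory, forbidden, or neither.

Premise 3 states O(record_audit_trail) outright.
Premise 8 is O(not approve_patent -> not record_audit_trail); contrapositively O(record_audit_trail -> approve_patent). Since O(record_audit_trail) holds, K gives O(approve_patent).
Premise 9 is O(approve_patent -> notify_specimen); since O(approve_patent), deontic closure gives O(notify_specimen).
The contrapositive of premise 2 (O(not escalate_invoice -> not notify_specimen)) is O(notify_specimen -> escalate_invoice), and O(notify_specimen) is already established, so O(escalate_invoice).
Premise 1 is O(escalate_invoice -> not approve_disclosure); since O(escalate_invoice), deontic closure gives O(not approve_disclosure).
The contrapositive of premise 7 (O(not serve_notice -> approve_disclosure)) is O(not approve_disclosure -> serve_notice), and O(not approve_disclosure) is already established, so O(serve_notice).
Premises 4, 5, 6 do not contribute to this derivation.
Thus O(serve_notice), which is F(not serve_notice): not serve_notice is forbidden.

Forbidden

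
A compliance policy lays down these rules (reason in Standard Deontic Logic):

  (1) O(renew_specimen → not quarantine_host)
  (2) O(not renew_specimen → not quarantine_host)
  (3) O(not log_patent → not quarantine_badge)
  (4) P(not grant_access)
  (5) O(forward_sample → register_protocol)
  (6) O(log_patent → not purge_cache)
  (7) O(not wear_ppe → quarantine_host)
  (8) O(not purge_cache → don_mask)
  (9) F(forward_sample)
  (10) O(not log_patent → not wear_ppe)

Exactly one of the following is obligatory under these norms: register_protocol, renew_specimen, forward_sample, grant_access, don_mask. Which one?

By case analysis on renew_specimen: premise 1 gives O(renew_specimen → not quarantine_host) and premise 2 gives O(not renew_specimen → not quarantine_host), so O(not quarantine_host) either way.
Premise 7 is O(not wear_ppe → quarantine_host); contrapositively O(not quarantine_host → wear_ppe). Since O(not quarantine_host) holds, K gives O(wear_ppe).
Premise 10, O(not log_patent → not wear_ppe), contraposes to O(wear_ppe → log_patent); with O(wear_ppe) we get O(log_patent).
From O(log_patent) and premise 6, O(log_patent → not purge_cache), we obtain O(not purge_cache).
Applying K to premise 8 (O(not purge_cache → don_mask)) and O(not purge_cache) yields O(don_mask).
So O(don_mask) holds — don_mask is obligatory. None of the other listed options is made obligatory by any chain of premises.

don_mask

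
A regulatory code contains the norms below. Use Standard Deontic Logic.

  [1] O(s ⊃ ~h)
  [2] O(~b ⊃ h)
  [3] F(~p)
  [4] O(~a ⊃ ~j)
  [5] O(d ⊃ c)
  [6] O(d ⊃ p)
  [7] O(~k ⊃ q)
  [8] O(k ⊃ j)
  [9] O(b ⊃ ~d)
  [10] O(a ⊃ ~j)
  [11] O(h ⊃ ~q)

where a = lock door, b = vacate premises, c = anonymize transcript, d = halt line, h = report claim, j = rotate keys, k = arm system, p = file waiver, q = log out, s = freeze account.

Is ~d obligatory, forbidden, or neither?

Premises 10 and 4 cover both cases: O(a ⊃ ~j) and O(~a ⊃ ~j). Since a ∨ ~a is a tautology, O(~j) follows.
Premise 8, O(k ⊃ j), contraposes to O(~j ⊃ ~k); with O(~j) we get O(~k).
From O(~k) and premise 7, O(~k ⊃ q), we obtain O(q).
Premise 11 is O(h ⊃ ~q); contrapositively O(q ⊃ ~h). Since O(q) holds, K gives O(~h).
Premise 2, O(~b ⊃ h), contraposes to O(~h ⊃ b); with O(~h) we get O(b).
From O(b) and premise 9, O(b ⊃ ~d), we obtain O(~d).
Premises 1, 3, 5, 6 do not contribute to this derivation.
Hence ~d is obligatory.

Obligatory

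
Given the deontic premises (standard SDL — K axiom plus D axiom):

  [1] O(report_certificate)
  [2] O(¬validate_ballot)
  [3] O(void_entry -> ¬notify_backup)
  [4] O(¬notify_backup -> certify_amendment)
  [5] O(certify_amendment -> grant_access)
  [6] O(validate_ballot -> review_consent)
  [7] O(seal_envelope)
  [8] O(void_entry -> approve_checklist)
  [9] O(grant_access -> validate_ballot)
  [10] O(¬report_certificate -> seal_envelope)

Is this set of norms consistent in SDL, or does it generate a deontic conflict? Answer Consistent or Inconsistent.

Premise 10 is O(¬report_certificate -> seal_envelope); even if O(seal_envelope) held, inferring O(¬report_certificate) would be affirming the consequent — invalid.
So O(¬report_certificate) is not derivable, and the apparent clash with O(report_certificate) does not arise.
A world satisfying every obligation exists (e.g. approve_checklist=false, certify_amendment=false, grant_access=false, notify_backup=true, report_certificate=true, review_consent=false, seal_envelope=true, validate_ballot=false, void_entry=false); no atom is both obligatory and forbidden, so the set is consistent.

Consistent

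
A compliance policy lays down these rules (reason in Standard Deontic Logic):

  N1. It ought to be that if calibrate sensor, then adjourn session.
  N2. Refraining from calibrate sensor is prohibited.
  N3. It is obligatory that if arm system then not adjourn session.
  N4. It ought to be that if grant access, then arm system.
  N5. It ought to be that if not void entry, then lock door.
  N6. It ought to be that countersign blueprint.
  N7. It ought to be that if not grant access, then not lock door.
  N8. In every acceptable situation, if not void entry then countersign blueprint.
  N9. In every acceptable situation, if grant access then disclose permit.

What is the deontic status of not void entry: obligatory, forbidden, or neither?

Premise 2 is F(¬calibrate_sensor), i.e. O(calibrate_sensor).
Applying K to premise 1 (O(calibrate_sensor → adjourn_session)) and O(calibrate_sensor) yields O(adjourn_session).
Premise 3, O(arm_system → ¬adjourn_session), contraposes to O(adjourn_session → ¬arm_system); with O(adjourn_session) we get O(¬arm_system).
Premise 4, O(grant_access → arm_system), contraposes to O(¬arm_system → ¬grant_access); with O(¬arm_system) we get O(¬grant_access).
From O(¬grant_access) and premise 7, O(¬grant_access → ¬lock_door), we obtain O(¬lock_door).
Premise 5 is O(¬void_entry → lock_door); contrapositively O(¬lock_door → void_entry). Since O(¬lock_door) holds, K gives O(void_entry).
Premises 6, 8, 9 do not contribute to this derivation.
Thus O(void_entry), which is F(¬void_entry): ¬void_entry is forbidden.

Forbidden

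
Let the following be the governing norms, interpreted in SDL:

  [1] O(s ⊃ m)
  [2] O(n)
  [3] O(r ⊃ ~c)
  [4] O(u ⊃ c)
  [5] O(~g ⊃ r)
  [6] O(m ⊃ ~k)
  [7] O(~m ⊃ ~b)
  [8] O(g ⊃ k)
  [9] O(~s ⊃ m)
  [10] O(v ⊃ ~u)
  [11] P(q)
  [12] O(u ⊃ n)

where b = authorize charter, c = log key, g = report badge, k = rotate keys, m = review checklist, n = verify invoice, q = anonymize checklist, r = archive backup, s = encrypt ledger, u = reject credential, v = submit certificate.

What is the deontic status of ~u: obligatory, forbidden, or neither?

Premises 1 and 9 cover both cases: O(s ⊃ m) and O(~s ⊃ m). Since s ∨ ~s is a tautology, O(m) follows.
Premise 6 is O(m ⊃ ~k); since O(m), deontic closure gives O(~k).
Premise 8 is O(g ⊃ k); contrapositively O(~k ⊃ ~g). Since O(~k) holds, K gives O(~g).
From O(~g) and premise 5, O(~g ⊃ r), we obtain O(r).
From O(r) and premise 3, O(r ⊃ ~c), we obtain O(~c).
The contrapositive of premise 4 (O(u ⊃ c)) is O(~c ⊃ ~u), and O(~c) is already established, so O(~u).
Premises 2, 7, 10, 11, 12 do not contribute to this derivation.
Hence ~u is obligatory.

Obligatory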